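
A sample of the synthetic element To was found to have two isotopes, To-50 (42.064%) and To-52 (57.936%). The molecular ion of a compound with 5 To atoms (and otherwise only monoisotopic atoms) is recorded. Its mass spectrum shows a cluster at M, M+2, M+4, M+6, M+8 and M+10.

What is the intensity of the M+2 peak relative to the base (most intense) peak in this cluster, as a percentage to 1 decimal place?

Term probabilities: M 0.0132, M+2 0.0907, M+4 0.2498, M+6 0.3441, M+8 0.2370, M+10 0.0653. Base peak = M+6.
P(M+6) = C(5,3) × 0.42064^2 × 0.57936^3 = 10 × 0.17693801 × 0.19446682 = 0.344086 (base)
P(M+2) = C(5,1) × 0.42064^4 × 0.57936^1 = 5 × 0.03130706 × 0.57936 = 0.090690
Relative intensity = 0.090690 / 0.344086 × 100 = 26.4

26.4%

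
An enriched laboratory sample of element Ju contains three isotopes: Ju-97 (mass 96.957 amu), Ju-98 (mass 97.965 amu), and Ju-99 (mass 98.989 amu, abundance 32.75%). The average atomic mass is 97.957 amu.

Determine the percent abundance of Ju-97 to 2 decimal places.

34.06%

The remaining 67.25% is split between Ju-97 (fraction x) and Ju-98 (fraction 0.6725 − x).
Substituting: 96.957x + 97.965(0.6725 − x) = 65.5381025
(96.957 − 97.965)x = -0.34336  ⇒  x = 0.34063, y = 0.33187
Ju-97: 34.06%, Ju-98: 33.19%.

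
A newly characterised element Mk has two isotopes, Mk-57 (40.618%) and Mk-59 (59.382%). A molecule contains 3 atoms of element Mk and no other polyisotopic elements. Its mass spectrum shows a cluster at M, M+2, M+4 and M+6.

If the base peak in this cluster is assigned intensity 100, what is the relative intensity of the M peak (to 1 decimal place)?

15.6

(0.40618 + 0.59382)^3 gives M 0.0670, M+2 0.2939, M+4 0.4297, M+6 0.2094; the largest is M+4.
P(M+4) = C(3,2) × 0.40618^1 × 0.59382^2 = 3 × 0.40618 × 0.35262219 = 0.429684 (base)
P(M) = C(3,0) × 0.40618^3 × 0.59382^0 = 1 × 0.06701247 × 1.0000 = 0.067012
Relative intensity = 0.067012 / 0.429684 × 100 = 15.6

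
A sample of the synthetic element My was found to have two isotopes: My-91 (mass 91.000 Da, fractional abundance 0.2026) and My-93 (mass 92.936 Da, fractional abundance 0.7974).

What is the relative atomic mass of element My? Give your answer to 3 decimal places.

92.544 Da

The abundance-weighted mean is 0.2026 × 91.000 + 0.7974 × 92.936
= 18.4366 + 74.1072 = 92.5438 Da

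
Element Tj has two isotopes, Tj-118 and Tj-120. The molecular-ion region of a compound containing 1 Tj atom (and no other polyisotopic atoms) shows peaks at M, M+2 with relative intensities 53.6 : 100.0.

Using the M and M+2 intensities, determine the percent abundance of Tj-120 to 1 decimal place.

If p is the fraction of Tj that is Tj-118, then I(M+2)/I(M) = [C(1,1)·p^0·(1−p)] / p^1 = 1·(1−p)/p = 100.0/53.6 = 1.8657
(1−p)/p = 1.8657/1 = 1.8657  ⇒  p = 1/(1 + 1.8657) = 0.3490
Tj-118: 34.9%, Tj-120: 65.1%.

65.1%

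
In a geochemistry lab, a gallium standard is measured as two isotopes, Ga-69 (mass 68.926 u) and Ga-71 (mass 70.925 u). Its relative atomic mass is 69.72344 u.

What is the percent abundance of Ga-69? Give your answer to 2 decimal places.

60.11%

Writing the weighted mean with unknown fraction x of Ga-69:
68.926·x + 70.925·(1 − x) = 69.72344
(68.926 − 70.925)·x = 69.72344 − 70.925
x = -1.20156 / -1.999 = 0.60108 → 60.11% Ga-69, 39.89% Ga-71.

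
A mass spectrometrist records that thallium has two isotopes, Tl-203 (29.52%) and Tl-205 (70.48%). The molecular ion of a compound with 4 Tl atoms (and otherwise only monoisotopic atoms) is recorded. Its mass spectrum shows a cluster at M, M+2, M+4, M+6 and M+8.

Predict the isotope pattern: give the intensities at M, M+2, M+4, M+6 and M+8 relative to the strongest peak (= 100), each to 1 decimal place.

1.8 : 17.5 : 62.8 : 100.0 : 59.7

Expanding (0.2952 + 0.7048)^4:
P(M) = 0.2952^4 = 0.007594
P(M+2) = 4 × 0.2952^3 × 0.7048^1 = 0.072523
P(M+4) = 6 × 0.2952^2 × 0.7048^2 = 0.259726
P(M+6) = 4 × 0.2952^1 × 0.7048^3 = 0.413403
P(M+8) = 0.7048^4 = 0.246754
The M+6 peak is largest (0.413403); scaling to 100 gives 1.8 : 17.5 : 62.8 : 100.0 : 59.7.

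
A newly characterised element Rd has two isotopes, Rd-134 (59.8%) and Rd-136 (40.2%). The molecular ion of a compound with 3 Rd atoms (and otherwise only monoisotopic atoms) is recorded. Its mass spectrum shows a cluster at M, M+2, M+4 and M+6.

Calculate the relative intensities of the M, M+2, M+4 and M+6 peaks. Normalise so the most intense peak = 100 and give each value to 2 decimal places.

Expanding (0.598 + 0.402)^3:
P(M) = 0.598^3 = 0.213847
P(M+2) = 3 × 0.598^2 × 0.402^1 = 0.431270
P(M+4) = 3 × 0.598^1 × 0.402^2 = 0.289918
P(M+6) = 0.402^3 = 0.064965
The M+2 peak is largest (0.431270); scaling to 100 gives 49.59 : 100.00 : 67.22 : 15.06.

49.59 : 100.00 : 67.22 : 15.06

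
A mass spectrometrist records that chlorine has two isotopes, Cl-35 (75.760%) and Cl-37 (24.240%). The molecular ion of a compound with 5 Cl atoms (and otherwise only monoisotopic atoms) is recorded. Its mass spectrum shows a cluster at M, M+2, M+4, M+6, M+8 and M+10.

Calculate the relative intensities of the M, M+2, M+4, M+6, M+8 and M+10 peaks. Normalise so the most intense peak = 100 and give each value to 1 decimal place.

62.5 : 100.0 : 64.0 : 20.5 : 3.3 : 0.2

The 5 Cl atoms are independent, so intensities follow the terms of (0.75760 + 0.24240)^5.
P(M) = 0.75760^5 = 0.249574
P(M+2) = 5 × 0.75760^4 × 0.24240^1 = 0.399266
P(M+4) = 10 × 0.75760^3 × 0.24240^2 = 0.255497
P(M+6) = 10 × 0.75760^2 × 0.24240^3 = 0.081748
P(M+8) = 5 × 0.75760^1 × 0.24240^4 = 0.013078
P(M+10) = 0.24240^5 = 0.000837
The M+2 peak is largest (0.399266); scaling to 100 gives 62.5 : 100.0 : 64.0 : 20.5 : 3.3 : 0.2.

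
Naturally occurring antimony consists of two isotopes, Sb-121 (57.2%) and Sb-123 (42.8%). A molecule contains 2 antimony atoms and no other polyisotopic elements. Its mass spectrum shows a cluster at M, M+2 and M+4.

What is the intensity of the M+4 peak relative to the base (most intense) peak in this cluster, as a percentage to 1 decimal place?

37.4%

(0.572 + 0.428)^2 gives M 0.3272, M+2 0.4896, M+4 0.1832; the largest is M+2.
P(M+2) = C(2,1) × 0.572^1 × 0.428^1 = 2 × 0.5720 × 0.4280 = 0.489632 (base)
P(M+4) = C(2,2) × 0.572^0 × 0.428^2 = 1 × 1.0000 × 0.183184 = 0.183184
Relative intensity = 0.183184 / 0.489632 × 100 = 37.4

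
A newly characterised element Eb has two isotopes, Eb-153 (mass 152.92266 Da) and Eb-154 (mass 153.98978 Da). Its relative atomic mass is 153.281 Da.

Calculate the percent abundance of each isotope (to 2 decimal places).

Let x be the fractional abundance of Eb-153; then Eb-154 has abundance 1 − x.
152.92266·x + 153.98978·(1 − x) = 153.281
(152.92266 − 153.98978)·x = 153.281 − 153.98978
x = -0.70878 / -1.06712 = 0.66420 → 66.42% Eb-153, 33.58% Eb-154.

Eb-153: 66.42%, Eb-154: 33.58%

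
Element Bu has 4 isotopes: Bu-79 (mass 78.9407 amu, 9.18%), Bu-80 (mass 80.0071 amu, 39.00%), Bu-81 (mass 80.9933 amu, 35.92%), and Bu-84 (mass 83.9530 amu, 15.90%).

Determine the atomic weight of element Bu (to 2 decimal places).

The abundance-weighted mean is 0.0918 × 78.9407 + 0.3900 × 80.0071 + 0.3592 × 80.9933 + 0.1590 × 83.9530
= 7.24676 + 31.20277 + 29.09279 + 13.34853 = 80.89085 amu

80.89 amu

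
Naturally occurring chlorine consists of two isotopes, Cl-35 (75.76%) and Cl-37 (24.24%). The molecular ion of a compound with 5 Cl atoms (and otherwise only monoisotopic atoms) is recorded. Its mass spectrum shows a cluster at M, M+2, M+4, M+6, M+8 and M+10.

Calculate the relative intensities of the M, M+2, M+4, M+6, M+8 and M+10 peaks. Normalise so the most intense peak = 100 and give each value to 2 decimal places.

62.51 : 100.00 : 63.99 : 20.47 : 3.28 : 0.21

Each Cl atom is independently Cl-35 (p = 0.7576) or Cl-37 (q = 0.2424); the cluster is the binomial expansion (p + q)^5.
P(M) = 0.7576^5 = 0.249574
P(M+2) = 5 × 0.7576^4 × 0.2424^1 = 0.399266
P(M+4) = 10 × 0.7576^3 × 0.2424^2 = 0.255497
P(M+6) = 10 × 0.7576^2 × 0.2424^3 = 0.081748
P(M+8) = 5 × 0.7576^1 × 0.2424^4 = 0.013078
P(M+10) = 0.2424^5 = 0.000837
The M+2 peak is largest (0.399266); scaling to 100 gives 62.51 : 100.00 : 63.99 : 20.47 : 3.28 : 0.21.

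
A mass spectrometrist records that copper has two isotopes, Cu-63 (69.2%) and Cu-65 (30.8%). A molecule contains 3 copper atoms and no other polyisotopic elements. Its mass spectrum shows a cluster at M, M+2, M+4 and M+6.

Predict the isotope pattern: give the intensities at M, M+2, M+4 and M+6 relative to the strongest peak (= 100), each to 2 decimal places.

74.89 : 100.00 : 44.51 : 6.60

Expanding (0.692 + 0.308)^3:
P(M) = 0.692^3 = 0.331374
P(M+2) = 3 × 0.692^2 × 0.308^1 = 0.442470
P(M+4) = 3 × 0.692^1 × 0.308^2 = 0.196938
P(M+6) = 0.308^3 = 0.029218
The M+2 peak is largest (0.442470); scaling to 100 gives 74.89 : 100.00 : 44.51 : 6.60.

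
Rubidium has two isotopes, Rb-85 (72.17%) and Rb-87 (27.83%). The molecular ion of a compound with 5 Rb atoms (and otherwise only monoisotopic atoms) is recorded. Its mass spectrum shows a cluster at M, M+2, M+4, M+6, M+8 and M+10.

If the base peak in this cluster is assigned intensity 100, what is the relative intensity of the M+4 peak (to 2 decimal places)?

Term probabilities: M 0.1958, M+2 0.3775, M+4 0.2911, M+6 0.1123, M+8 0.0216, M+10 0.0017. Base peak = M+2.
P(M+2) = C(5,1) × 0.7217^4 × 0.2783^1 = 5 × 0.27128565 × 0.2783 = 0.377494 (base)
P(M+4) = C(5,2) × 0.7217^3 × 0.2783^2 = 10 × 0.37589809 × 0.07745089 = 0.291136
Relative intensity = 0.291136 / 0.377494 × 100 = 77.12

77.12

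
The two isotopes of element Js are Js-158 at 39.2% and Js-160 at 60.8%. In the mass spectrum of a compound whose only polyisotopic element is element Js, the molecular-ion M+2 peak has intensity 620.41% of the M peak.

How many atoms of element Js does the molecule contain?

The M+2/M ratio from n Js atoms is n · q/p = n · 0.608/0.392.
n = 6.2041 × 0.392/0.608 = 4.00 ≈ 4

4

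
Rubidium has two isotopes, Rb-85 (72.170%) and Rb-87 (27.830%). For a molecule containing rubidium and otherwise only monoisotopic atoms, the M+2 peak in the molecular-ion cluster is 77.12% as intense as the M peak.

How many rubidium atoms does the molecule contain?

For n independent Rb atoms, I(M+2)/I(M) = n · (abundance Rb-87) / (abundance Rb-85) = n · 0.27830/0.72170.
n = 0.7712 × 0.72170/0.27830 = 2.00 ≈ 2

2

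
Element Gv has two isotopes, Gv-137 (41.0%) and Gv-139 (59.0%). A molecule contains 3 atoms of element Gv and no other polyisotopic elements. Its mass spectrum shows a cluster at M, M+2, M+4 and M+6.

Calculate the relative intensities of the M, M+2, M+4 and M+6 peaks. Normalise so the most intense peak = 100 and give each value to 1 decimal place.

Each Gv atom is independently Gv-137 (p = 0.410) or Gv-139 (q = 0.590); the cluster is the binomial expansion (p + q)^3.
P(M) = 0.410^3 = 0.068921
P(M+2) = 3 × 0.410^2 × 0.590^1 = 0.297537
P(M+4) = 3 × 0.410^1 × 0.590^2 = 0.428163
P(M+6) = 0.590^3 = 0.205379
The M+4 peak is largest (0.428163); scaling to 100 gives 16.1 : 69.5 : 100.0 : 48.0.

16.1 : 69.5 : 100.0 : 48.0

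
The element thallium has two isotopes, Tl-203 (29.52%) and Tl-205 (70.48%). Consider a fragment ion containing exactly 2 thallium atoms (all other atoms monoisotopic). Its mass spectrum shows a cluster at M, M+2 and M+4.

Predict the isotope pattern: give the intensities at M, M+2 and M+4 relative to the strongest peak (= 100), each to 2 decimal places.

The 2 Tl atoms are independent, so intensities follow the terms of (0.2952 + 0.7048)^2.
P(M) = 0.2952^2 = 0.087143
P(M+2) = 2 × 0.2952^1 × 0.7048^1 = 0.416114
P(M+4) = 0.7048^2 = 0.496743
The M+4 peak is largest (0.496743); scaling to 100 gives 17.54 : 83.77 : 100.00.

17.54 : 83.77 : 100.00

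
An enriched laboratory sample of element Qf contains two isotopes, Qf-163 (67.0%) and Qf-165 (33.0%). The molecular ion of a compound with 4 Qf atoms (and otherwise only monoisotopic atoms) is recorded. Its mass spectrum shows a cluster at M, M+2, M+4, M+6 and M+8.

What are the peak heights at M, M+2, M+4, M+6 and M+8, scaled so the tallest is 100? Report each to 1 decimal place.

50.8 : 100.0 : 73.9 : 24.3 : 3.0

Each Qf atom is independently Qf-163 (p = 0.670) or Qf-165 (q = 0.330); the cluster is the binomial expansion (p + q)^4.
P(M) = 0.670^4 = 0.201511
P(M+2) = 4 × 0.670^3 × 0.330^1 = 0.397007
P(M+4) = 6 × 0.670^2 × 0.330^2 = 0.293311
P(M+6) = 4 × 0.670^1 × 0.330^3 = 0.096311
P(M+8) = 0.330^4 = 0.011859
The M+2 peak is largest (0.397007); scaling to 100 gives 50.8 : 100.0 : 73.9 : 24.3 : 3.0.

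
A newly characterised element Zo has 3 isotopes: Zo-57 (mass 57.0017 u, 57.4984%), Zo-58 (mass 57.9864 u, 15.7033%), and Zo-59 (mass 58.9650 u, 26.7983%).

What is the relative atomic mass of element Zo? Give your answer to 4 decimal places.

Weight each isotope mass by its fractional abundance: 0.574984 × 57.0017 + 0.157033 × 57.9864 + 0.267983 × 58.9650
= 32.77507 + 9.10578 + 15.80162 = 57.68247 u

57.6825 u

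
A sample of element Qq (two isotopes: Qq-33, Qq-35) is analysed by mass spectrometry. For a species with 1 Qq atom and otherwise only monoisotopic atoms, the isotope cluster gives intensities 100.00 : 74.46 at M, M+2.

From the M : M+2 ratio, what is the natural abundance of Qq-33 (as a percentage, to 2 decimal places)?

Write p for the Qq-33 fraction. I(M+2)/I(M) = [C(1,1)·p^0·(1−p)] / p^1 = 1·(1−p)/p = 74.46/100.00 = 0.7446
(1−p)/p = 0.7446/1 = 0.7446  ⇒  p = 1/(1 + 0.7446) = 0.5732
Qq-33: 57.32%, Qq-35: 42.68%.

57.32%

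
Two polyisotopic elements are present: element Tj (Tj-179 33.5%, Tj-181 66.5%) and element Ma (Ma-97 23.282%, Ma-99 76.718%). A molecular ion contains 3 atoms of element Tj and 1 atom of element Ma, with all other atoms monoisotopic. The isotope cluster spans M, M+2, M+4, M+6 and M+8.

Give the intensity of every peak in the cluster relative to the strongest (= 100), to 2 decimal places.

2.14 : 19.78 : 67.22 : 100.00 : 55.10

Element Tj pattern (n=3): 0.03759538 : 0.22388888 : 0.44443613 : 0.29407963
Element Ma pattern (n=1): 0.23282 : 0.76718
Convolve the two distributions (both contribute in 2-u steps):
  M: 0.03759538×0.23282 = 0.008753
  M+2: 0.03759538×0.76718 + 0.22388888×0.23282 = 0.080968
  M+4: 0.22388888×0.76718 + 0.44443613×0.23282 = 0.275237
  M+6: 0.44443613×0.76718 + 0.29407963×0.23282 = 0.409430
  M+8: 0.29407963×0.76718 = 0.225612
Scale to base peak (0.409430) = 100: 2.14 : 19.78 : 67.22 : 100.00 : 55.10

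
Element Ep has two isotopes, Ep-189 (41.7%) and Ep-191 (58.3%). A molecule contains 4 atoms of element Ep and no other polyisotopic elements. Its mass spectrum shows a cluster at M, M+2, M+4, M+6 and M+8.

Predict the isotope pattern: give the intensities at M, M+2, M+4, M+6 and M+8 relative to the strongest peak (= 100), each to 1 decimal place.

Each Ep atom is independently Ep-189 (p = 0.417) or Ep-191 (q = 0.583); the cluster is the binomial expansion (p + q)^4.
P(M) = 0.417^4 = 0.030237
P(M+2) = 4 × 0.417^3 × 0.583^1 = 0.169097
P(M+4) = 6 × 0.417^2 × 0.583^2 = 0.354618
P(M+6) = 4 × 0.417^1 × 0.583^3 = 0.330523
P(M+8) = 0.583^4 = 0.115525
The M+4 peak is largest (0.354618); scaling to 100 gives 8.5 : 47.7 : 100.0 : 93.2 : 32.6.

8.5 : 47.7 : 100.0 : 93.2 : 32.6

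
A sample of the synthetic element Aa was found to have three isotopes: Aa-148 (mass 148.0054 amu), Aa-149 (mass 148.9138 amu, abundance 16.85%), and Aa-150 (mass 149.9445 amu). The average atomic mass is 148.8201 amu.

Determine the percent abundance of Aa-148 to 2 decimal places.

The remaining 83.15% is split between Aa-148 (fraction x) and Aa-150 (fraction 0.8315 − x).
Substituting: 148.0054x + 149.9445(0.8315 − x) = 123.7281247
(148.0054 − 149.9445)x = -0.95072705  ⇒  x = 0.49029, y = 0.34121
Aa-148: 49.03%, Aa-150: 34.12%.

49.03%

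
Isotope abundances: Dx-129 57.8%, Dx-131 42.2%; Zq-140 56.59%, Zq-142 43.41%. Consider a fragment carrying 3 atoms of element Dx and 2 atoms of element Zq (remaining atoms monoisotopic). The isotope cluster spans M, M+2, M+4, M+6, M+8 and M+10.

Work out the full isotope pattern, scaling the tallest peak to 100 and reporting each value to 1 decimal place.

Element Dx pattern (n=3): 0.19310055 : 0.42295034 : 0.30879766 : 0.07515145
Element Zq pattern (n=2): 0.32024281 : 0.49131438 : 0.18844281
Convolve the two distributions (both contribute in 2-u steps):
  M: 0.19310055×0.32024281 = 0.061839
  M+2: 0.19310055×0.49131438 + 0.42295034×0.32024281 = 0.230320
  M+4: 0.19310055×0.18844281 + 0.42295034×0.49131438 + 0.30879766×0.32024281 = 0.343080
  M+6: 0.42295034×0.18844281 + 0.30879766×0.49131438 + 0.07515145×0.32024281 = 0.255485
  M+8: 0.30879766×0.18844281 + 0.07515145×0.49131438 = 0.095114
  M+10: 0.07515145×0.18844281 = 0.014162
Scale to base peak (0.343080) = 100: 18.0 : 67.1 : 100.0 : 74.5 : 27.7 : 4.1

18.0 : 67.1 : 100.0 : 74.5 : 27.7 : 4.1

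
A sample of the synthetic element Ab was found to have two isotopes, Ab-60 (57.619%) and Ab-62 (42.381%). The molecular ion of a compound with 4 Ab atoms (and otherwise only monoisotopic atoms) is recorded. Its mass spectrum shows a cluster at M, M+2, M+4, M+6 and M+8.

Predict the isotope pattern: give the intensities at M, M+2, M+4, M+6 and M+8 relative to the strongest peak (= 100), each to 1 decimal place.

30.8 : 90.6 : 100.0 : 49.0 : 9.0

Each Ab atom is independently Ab-60 (p = 0.57619) or Ab-62 (q = 0.42381); the cluster is the binomial expansion (p + q)^4.
P(M) = 0.57619^4 = 0.110221
P(M+2) = 4 × 0.57619^3 × 0.42381^1 = 0.324286
P(M+4) = 6 × 0.57619^2 × 0.42381^2 = 0.357787
P(M+6) = 4 × 0.57619^1 × 0.42381^3 = 0.175444
P(M+8) = 0.42381^4 = 0.032262
The M+4 peak is largest (0.357787); scaling to 100 gives 30.8 : 90.6 : 100.0 : 49.0 : 9.0.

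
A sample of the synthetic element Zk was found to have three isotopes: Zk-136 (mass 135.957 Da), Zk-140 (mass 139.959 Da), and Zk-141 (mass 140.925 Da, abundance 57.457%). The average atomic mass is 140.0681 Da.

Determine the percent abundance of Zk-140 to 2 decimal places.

Let x and y be the fractions of Zk-136 and Zk-140. Then x + y = 1 − 0.57457 = 0.42543 and 135.957x + 139.959y = 140.0681 − 0.57457×140.925 = 59.09682275.
Substituting: 135.957x + 139.959(0.42543 − x) = 59.09682275
(135.957 − 139.959)x = -0.44593462  ⇒  x = 0.11143, y = 0.31400
Zk-136: 11.14%, Zk-140: 31.40%.

31.40%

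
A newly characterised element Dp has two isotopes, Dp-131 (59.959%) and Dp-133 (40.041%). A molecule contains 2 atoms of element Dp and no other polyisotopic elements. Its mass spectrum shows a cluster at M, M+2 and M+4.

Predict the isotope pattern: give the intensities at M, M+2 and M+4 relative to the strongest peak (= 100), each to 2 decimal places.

74.87 : 100.00 : 33.39

The 2 Dp atoms are independent, so intensities follow the terms of (0.59959 + 0.40041)^2.
P(M) = 0.59959^2 = 0.359508
P(M+2) = 2 × 0.59959^1 × 0.40041^1 = 0.480164
P(M+4) = 0.40041^2 = 0.160328
The M+2 peak is largest (0.480164); scaling to 100 gives 74.87 : 100.00 : 33.39.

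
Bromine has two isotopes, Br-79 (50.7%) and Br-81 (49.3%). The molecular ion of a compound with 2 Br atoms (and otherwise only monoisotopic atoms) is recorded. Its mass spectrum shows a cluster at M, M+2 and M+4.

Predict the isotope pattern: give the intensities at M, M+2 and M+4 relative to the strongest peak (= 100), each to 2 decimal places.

51.42 : 100.00 : 48.62

Expanding (0.507 + 0.493)^2:
P(M) = 0.507^2 = 0.257049
P(M+2) = 2 × 0.507^1 × 0.493^1 = 0.499902
P(M+4) = 0.493^2 = 0.243049
The M+2 peak is largest (0.499902); scaling to 100 gives 51.42 : 100.00 : 48.62.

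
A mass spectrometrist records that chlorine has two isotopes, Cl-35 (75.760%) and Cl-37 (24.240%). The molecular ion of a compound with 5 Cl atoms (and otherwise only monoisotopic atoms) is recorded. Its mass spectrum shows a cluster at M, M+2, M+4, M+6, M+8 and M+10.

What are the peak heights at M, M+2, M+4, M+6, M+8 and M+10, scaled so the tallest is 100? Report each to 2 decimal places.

Expanding (0.75760 + 0.24240)^5:
P(M) = 0.75760^5 = 0.249574
P(M+2) = 5 × 0.75760^4 × 0.24240^1 = 0.399266
P(M+4) = 10 × 0.75760^3 × 0.24240^2 = 0.255497
P(M+6) = 10 × 0.75760^2 × 0.24240^3 = 0.081748
P(M+8) = 5 × 0.75760^1 × 0.24240^4 = 0.013078
P(M+10) = 0.24240^5 = 0.000837
The M+2 peak is largest (0.399266); scaling to 100 gives 62.51 : 100.00 : 63.99 : 20.47 : 3.28 : 0.21.

62.51 : 100.00 : 63.99 : 20.47 : 3.28 : 0.21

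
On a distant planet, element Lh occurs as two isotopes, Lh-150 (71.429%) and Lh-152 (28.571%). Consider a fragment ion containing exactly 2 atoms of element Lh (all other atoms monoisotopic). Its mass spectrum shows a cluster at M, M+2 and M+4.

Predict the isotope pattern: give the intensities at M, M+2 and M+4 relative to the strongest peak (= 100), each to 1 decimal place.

100.0 : 80.0 : 16.0

Expanding (0.71429 + 0.28571)^2:
P(M) = 0.71429^2 = 0.510210
P(M+2) = 2 × 0.71429^1 × 0.28571^1 = 0.408160
P(M+4) = 0.28571^2 = 0.081630
The M peak is largest (0.510210); scaling to 100 gives 100.0 : 80.0 : 16.0.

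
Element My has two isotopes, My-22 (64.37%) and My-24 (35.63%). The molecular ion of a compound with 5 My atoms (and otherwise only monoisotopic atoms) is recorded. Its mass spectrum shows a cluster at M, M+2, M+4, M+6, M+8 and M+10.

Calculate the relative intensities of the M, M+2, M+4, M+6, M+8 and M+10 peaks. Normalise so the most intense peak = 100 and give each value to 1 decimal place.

Each My atom is independently My-22 (p = 0.6437) or My-24 (q = 0.3563); the cluster is the binomial expansion (p + q)^5.
P(M) = 0.6437^5 = 0.110514
P(M+2) = 5 × 0.6437^4 × 0.3563^1 = 0.305858
P(M+4) = 10 × 0.6437^3 × 0.3563^2 = 0.338596
P(M+6) = 10 × 0.6437^2 × 0.3563^3 = 0.187419
P(M+8) = 5 × 0.6437^1 × 0.3563^4 = 0.051870
P(M+10) = 0.3563^5 = 0.005742
The M+4 peak is largest (0.338596); scaling to 100 gives 32.6 : 90.3 : 100.0 : 55.4 : 15.3 : 1.7.

32.6 : 90.3 : 100.0 : 55.4 : 15.3 : 1.7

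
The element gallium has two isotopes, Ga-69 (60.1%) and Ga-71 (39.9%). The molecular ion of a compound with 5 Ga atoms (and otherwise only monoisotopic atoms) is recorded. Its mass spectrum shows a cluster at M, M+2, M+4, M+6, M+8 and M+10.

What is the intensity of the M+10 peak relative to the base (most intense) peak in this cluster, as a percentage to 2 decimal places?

2.93%

Term probabilities: M 0.0784, M+2 0.2603, M+4 0.3456, M+6 0.2294, M+8 0.0762, M+10 0.0101. Base peak = M+4.
P(M+4) = C(5,2) × 0.601^3 × 0.399^2 = 10 × 0.2170818 × 0.159201 = 0.345596 (base)
P(M+10) = C(5,5) × 0.601^0 × 0.399^5 = 1 × 1.0000 × 0.01011264 = 0.010113
Relative intensity = 0.010113 / 0.345596 × 100 = 2.93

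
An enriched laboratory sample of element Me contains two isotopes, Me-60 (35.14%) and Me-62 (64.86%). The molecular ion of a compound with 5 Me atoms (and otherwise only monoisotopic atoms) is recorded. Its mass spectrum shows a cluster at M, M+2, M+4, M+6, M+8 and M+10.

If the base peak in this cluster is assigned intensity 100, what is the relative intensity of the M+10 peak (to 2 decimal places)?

(0.3514 + 0.6486)^5 gives M 0.0054, M+2 0.0494, M+4 0.1825, M+6 0.3369, M+8 0.3109, M+10 0.1148; the largest is M+6.
P(M+6) = C(5,3) × 0.3514^2 × 0.6486^3 = 10 × 0.12348196 × 0.27285432 = 0.336926 (base)
P(M+10) = C(5,5) × 0.3514^0 × 0.6486^5 = 1 × 1.0000 × 0.11478489 = 0.114785
Relative intensity = 0.114785 / 0.336926 × 100 = 34.07

34.07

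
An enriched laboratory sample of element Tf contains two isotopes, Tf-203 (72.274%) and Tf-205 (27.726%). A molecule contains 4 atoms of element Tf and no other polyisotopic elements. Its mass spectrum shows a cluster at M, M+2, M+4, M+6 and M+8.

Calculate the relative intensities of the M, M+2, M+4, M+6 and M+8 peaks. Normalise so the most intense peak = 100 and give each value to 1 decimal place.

65.2 : 100.0 : 57.5 : 14.7 : 1.4

Each Tf atom is independently Tf-203 (p = 0.72274) or Tf-205 (q = 0.27726); the cluster is the binomial expansion (p + q)^4.
P(M) = 0.72274^4 = 0.272853
P(M+2) = 4 × 0.72274^3 × 0.27726^1 = 0.418691
P(M+4) = 6 × 0.72274^2 × 0.27726^2 = 0.240929
P(M+6) = 4 × 0.72274^1 × 0.27726^3 = 0.061617
P(M+8) = 0.27726^4 = 0.005909
The M+2 peak is largest (0.418691); scaling to 100 gives 65.2 : 100.0 : 57.5 : 14.7 : 1.4.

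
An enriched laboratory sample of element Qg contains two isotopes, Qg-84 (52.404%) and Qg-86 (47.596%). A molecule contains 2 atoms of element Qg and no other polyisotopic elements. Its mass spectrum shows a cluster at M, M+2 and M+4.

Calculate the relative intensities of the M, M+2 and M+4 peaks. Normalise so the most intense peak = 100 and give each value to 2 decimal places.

55.05 : 100.00 : 45.41

Each Qg atom is independently Qg-84 (p = 0.52404) or Qg-86 (q = 0.47596); the cluster is the binomial expansion (p + q)^2.
P(M) = 0.52404^2 = 0.274618
P(M+2) = 2 × 0.52404^1 × 0.47596^1 = 0.498844
P(M+4) = 0.47596^2 = 0.226538
The M+2 peak is largest (0.498844); scaling to 100 gives 55.05 : 100.00 : 45.41.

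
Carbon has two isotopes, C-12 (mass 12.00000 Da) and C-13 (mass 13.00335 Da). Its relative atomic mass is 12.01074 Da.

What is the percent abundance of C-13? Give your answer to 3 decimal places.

Writing the weighted mean with unknown fraction x of C-12:
12.00000·x + 13.00335·(1 − x) = 12.01074
(12.00000 − 13.00335)·x = 12.01074 − 13.00335
x = -0.99261 / -1.00335 = 0.98930 → 98.930% C-12, 1.070% C-13.

1.070%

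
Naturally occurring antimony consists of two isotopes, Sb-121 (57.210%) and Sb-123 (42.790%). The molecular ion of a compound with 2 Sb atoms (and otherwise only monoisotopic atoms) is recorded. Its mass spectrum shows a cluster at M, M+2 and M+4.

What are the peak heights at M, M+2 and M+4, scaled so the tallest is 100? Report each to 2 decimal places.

66.85 : 100.00 : 37.40

Each Sb atom is independently Sb-121 (p = 0.57210) or Sb-123 (q = 0.42790); the cluster is the binomial expansion (p + q)^2.
P(M) = 0.57210^2 = 0.327298
P(M+2) = 2 × 0.57210^1 × 0.42790^1 = 0.489603
P(M+4) = 0.42790^2 = 0.183098
The M+2 peak is largest (0.489603); scaling to 100 gives 66.85 : 100.00 : 37.40.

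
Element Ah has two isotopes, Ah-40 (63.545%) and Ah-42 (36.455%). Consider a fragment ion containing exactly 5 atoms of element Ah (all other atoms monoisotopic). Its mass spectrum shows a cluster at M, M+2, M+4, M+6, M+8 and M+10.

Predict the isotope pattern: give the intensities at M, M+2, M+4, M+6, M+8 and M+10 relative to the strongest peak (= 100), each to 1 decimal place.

Each Ah atom is independently Ah-40 (p = 0.63545) or Ah-42 (q = 0.36455); the cluster is the binomial expansion (p + q)^5.
P(M) = 0.63545^5 = 0.103611
P(M+2) = 5 × 0.63545^4 × 0.36455^1 = 0.297203
P(M+4) = 10 × 0.63545^3 × 0.36455^2 = 0.341003
P(M+6) = 10 × 0.63545^2 × 0.36455^3 = 0.195629
P(M+8) = 5 × 0.63545^1 × 0.36455^4 = 0.056115
P(M+10) = 0.36455^5 = 0.006439
The M+4 peak is largest (0.341003); scaling to 100 gives 30.4 : 87.2 : 100.0 : 57.4 : 16.5 : 1.9.

30.4 : 87.2 : 100.0 : 57.4 : 16.5 : 1.9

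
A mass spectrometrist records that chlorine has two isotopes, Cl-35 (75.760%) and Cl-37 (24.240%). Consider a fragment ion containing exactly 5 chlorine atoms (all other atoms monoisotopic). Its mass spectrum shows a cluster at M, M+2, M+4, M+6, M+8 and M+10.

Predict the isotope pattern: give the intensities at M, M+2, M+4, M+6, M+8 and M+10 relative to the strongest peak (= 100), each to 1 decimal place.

62.5 : 100.0 : 64.0 : 20.5 : 3.3 : 0.2

The 5 Cl atoms are independent, so intensities follow the terms of (0.75760 + 0.24240)^5.
P(M) = 0.75760^5 = 0.249574
P(M+2) = 5 × 0.75760^4 × 0.24240^1 = 0.399266
P(M+4) = 10 × 0.75760^3 × 0.24240^2 = 0.255497
P(M+6) = 10 × 0.75760^2 × 0.24240^3 = 0.081748
P(M+8) = 5 × 0.75760^1 × 0.24240^4 = 0.013078
P(M+10) = 0.24240^5 = 0.000837
The M+2 peak is largest (0.399266); scaling to 100 gives 62.5 : 100.0 : 64.0 : 20.5 : 3.3 : 0.2.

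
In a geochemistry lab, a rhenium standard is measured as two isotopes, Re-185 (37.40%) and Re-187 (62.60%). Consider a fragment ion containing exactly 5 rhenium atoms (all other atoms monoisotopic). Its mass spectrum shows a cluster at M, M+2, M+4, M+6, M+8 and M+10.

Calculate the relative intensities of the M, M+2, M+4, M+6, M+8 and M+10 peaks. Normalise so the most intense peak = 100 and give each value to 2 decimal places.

2.13 : 17.85 : 59.74 : 100.00 : 83.69 : 28.02

Expanding (0.3740 + 0.6260)^5:
P(M) = 0.3740^5 = 0.007317
P(M+2) = 5 × 0.3740^4 × 0.6260^1 = 0.061239
P(M+4) = 10 × 0.3740^3 × 0.6260^2 = 0.205005
P(M+6) = 10 × 0.3740^2 × 0.6260^3 = 0.343136
P(M+8) = 5 × 0.3740^1 × 0.6260^4 = 0.287170
P(M+10) = 0.6260^5 = 0.096133
The M+6 peak is largest (0.343136); scaling to 100 gives 2.13 : 17.85 : 59.74 : 100.00 : 83.69 : 28.02.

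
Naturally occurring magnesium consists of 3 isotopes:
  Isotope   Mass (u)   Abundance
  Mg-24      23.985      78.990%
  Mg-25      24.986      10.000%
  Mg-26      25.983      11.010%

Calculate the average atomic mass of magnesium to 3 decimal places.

The abundance-weighted mean is 0.78990 × 23.985 + 0.10000 × 24.986 + 0.11010 × 25.983
= 18.9458 + 2.4986 + 2.8607 = 24.3051 u

24.305 u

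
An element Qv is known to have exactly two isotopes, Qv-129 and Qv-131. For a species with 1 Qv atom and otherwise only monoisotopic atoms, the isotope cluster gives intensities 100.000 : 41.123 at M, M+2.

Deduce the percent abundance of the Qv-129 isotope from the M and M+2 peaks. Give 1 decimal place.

70.9%

Write p for the Qv-129 fraction. I(M+2)/I(M) = [C(1,1)·p^0·(1−p)] / p^1 = 1·(1−p)/p = 41.123/100.000 = 0.4112
(1−p)/p = 0.4112/1 = 0.4112  ⇒  p = 1/(1 + 0.4112) = 0.7086
Qv-129: 70.9%, Qv-131: 29.1%.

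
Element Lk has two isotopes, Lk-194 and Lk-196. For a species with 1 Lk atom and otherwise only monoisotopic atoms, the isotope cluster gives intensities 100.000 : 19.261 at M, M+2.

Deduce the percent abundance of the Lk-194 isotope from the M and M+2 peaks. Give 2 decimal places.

83.85%

Let p = fractional abundance of Lk-194. I(M+2)/I(M) = [C(1,1)·p^0·(1−p)] / p^1 = 1·(1−p)/p = 19.261/100.000 = 0.1926
(1−p)/p = 0.1926/1 = 0.1926  ⇒  p = 1/(1 + 0.1926) = 0.8385
Lk-194: 83.85%, Lk-196: 16.15%.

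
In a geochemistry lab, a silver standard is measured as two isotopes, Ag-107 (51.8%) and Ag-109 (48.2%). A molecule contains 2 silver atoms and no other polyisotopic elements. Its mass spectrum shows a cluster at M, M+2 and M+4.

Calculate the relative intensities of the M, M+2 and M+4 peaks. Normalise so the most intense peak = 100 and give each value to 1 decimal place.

53.7 : 100.0 : 46.5

The 2 Ag atoms are independent, so intensities follow the terms of (0.518 + 0.482)^2.
P(M) = 0.518^2 = 0.268324
P(M+2) = 2 × 0.518^1 × 0.482^1 = 0.499352
P(M+4) = 0.482^2 = 0.232324
The M+2 peak is largest (0.499352); scaling to 100 gives 53.7 : 100.0 : 46.5.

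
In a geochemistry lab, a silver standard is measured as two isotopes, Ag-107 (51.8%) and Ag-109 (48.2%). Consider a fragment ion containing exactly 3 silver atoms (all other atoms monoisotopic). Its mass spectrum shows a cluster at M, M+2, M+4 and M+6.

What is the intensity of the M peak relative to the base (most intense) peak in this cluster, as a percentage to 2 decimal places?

35.82%

Term probabilities: M 0.1390, M+2 0.3880, M+4 0.3610, M+6 0.1120. Base peak = M+2.
P(M+2) = C(3,1) × 0.518^2 × 0.482^1 = 3 × 0.268324 × 0.4820 = 0.387997 (base)
P(M) = C(3,0) × 0.518^3 × 0.482^0 = 1 × 0.13899183 × 1.0000 = 0.138992
Relative intensity = 0.138992 / 0.387997 × 100 = 35.82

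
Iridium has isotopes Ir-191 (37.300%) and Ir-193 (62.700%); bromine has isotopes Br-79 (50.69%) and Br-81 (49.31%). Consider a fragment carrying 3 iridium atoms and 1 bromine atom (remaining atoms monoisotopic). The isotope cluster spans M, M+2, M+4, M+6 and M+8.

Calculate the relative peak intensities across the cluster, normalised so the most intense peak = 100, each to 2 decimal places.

7.47 : 44.95 : 100.00 : 97.11 : 34.53

Iridium pattern (n=3): 0.05189512 : 0.26170165 : 0.43991135 : 0.24649188
Bromine pattern (n=1): 0.5069 : 0.4931
Convolve the two distributions (both contribute in 2-u steps):
  M: 0.05189512×0.5069 = 0.026306
  M+2: 0.05189512×0.4931 + 0.26170165×0.5069 = 0.158246
  M+4: 0.26170165×0.4931 + 0.43991135×0.5069 = 0.352036
  M+6: 0.43991135×0.4931 + 0.24649188×0.5069 = 0.341867
  M+8: 0.24649188×0.4931 = 0.121545
Scale to base peak (0.352036) = 100: 7.47 : 44.95 : 100.00 : 97.11 : 34.53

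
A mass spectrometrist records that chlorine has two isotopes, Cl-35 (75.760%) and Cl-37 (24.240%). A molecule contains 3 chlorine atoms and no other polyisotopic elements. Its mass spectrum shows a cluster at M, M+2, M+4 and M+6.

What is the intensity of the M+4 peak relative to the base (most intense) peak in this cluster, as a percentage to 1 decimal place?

Binomial terms of (0.75760 + 0.24240)^3: M 0.4348, M+2 0.4174, M+4 0.1335, M+6 0.0142 → M is the base peak.
P(M) = C(3,0) × 0.75760^3 × 0.24240^0 = 1 × 0.4348304 × 1.0000 = 0.434830 (base)
P(M+4) = C(3,2) × 0.75760^1 × 0.24240^2 = 3 × 0.7576 × 0.05875776 = 0.133545
Relative intensity = 0.133545 / 0.434830 × 100 = 30.7

30.7%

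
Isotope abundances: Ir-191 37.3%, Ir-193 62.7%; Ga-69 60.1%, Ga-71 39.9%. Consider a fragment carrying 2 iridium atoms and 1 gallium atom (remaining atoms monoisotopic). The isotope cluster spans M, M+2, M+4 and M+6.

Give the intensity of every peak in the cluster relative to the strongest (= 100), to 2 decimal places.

19.77 : 79.60 : 100.00 : 37.09

Iridium pattern (n=2): 0.139129 : 0.467742 : 0.393129
Gallium pattern (n=1): 0.6010 : 0.3990
Convolve the two distributions (both contribute in 2-u steps):
  M: 0.139129×0.6010 = 0.083617
  M+2: 0.139129×0.3990 + 0.467742×0.6010 = 0.336625
  M+4: 0.467742×0.3990 + 0.393129×0.6010 = 0.422900
  M+6: 0.393129×0.3990 = 0.156858
Scale to base peak (0.422900) = 100: 19.77 : 79.60 : 100.00 : 37.09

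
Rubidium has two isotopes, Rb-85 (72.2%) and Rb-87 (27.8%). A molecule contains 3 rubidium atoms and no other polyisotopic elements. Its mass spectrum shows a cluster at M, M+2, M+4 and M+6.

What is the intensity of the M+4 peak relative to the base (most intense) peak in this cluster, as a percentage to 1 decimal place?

38.5%

Binomial terms of (0.722 + 0.278)^3: M 0.3764, M+2 0.4348, M+4 0.1674, M+6 0.0215 → M+2 is the base peak.
P(M+2) = C(3,1) × 0.722^2 × 0.278^1 = 3 × 0.521284 × 0.2780 = 0.434751 (base)
P(M+4) = C(3,2) × 0.722^1 × 0.278^2 = 3 × 0.7220 × 0.077284 = 0.167397
Relative intensity = 0.167397 / 0.434751 × 100 = 38.5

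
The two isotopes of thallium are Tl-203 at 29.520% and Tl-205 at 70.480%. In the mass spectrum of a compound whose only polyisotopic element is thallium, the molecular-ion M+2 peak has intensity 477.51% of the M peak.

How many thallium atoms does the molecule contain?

2

For n independent Tl atoms, I(M+2)/I(M) = n · (abundance Tl-205) / (abundance Tl-203) = n · 0.70480/0.29520.
n = 4.7751 × 0.29520/0.70480 = 2.00 ≈ 2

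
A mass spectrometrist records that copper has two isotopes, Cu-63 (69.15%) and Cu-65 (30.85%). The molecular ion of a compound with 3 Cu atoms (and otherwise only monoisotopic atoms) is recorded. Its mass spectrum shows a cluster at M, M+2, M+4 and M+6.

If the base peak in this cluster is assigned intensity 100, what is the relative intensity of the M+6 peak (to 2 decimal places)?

6.63

Binomial terms of (0.6915 + 0.3085)^3: M 0.3307, M+2 0.4425, M+4 0.1974, M+6 0.0294 → M+2 is the base peak.
P(M+2) = C(3,1) × 0.6915^2 × 0.3085^1 = 3 × 0.47817225 × 0.3085 = 0.442548 (base)
P(M+6) = C(3,3) × 0.6915^0 × 0.3085^3 = 1 × 1.0000 × 0.02936064 = 0.029361
Relative intensity = 0.029361 / 0.442548 × 100 = 6.63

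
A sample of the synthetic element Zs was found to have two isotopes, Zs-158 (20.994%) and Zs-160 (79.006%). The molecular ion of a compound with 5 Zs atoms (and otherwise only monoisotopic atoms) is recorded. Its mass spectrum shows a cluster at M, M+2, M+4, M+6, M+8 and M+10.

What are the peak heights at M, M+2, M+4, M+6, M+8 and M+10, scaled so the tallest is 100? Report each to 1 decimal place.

0.1 : 1.9 : 14.1 : 53.1 : 100.0 : 75.3

The 5 Zs atoms are independent, so intensities follow the terms of (0.20994 + 0.79006)^5.
P(M) = 0.20994^5 = 0.000408
P(M+2) = 5 × 0.20994^4 × 0.79006^1 = 0.007674
P(M+4) = 10 × 0.20994^3 × 0.79006^2 = 0.057757
P(M+6) = 10 × 0.20994^2 × 0.79006^3 = 0.217355
P(M+8) = 5 × 0.20994^1 × 0.79006^4 = 0.408983
P(M+10) = 0.79006^5 = 0.307823
The M+8 peak is largest (0.408983); scaling to 100 gives 0.1 : 1.9 : 14.1 : 53.1 : 100.0 : 75.3.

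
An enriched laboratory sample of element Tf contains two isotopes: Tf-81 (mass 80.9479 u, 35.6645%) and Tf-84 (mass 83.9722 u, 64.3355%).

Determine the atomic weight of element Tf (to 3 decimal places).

82.894 u

Ar = Σ fᵢ·mᵢ = 0.356645 × 80.9479 + 0.643355 × 83.9722
= 28.86966 + 54.02393 = 82.89359 u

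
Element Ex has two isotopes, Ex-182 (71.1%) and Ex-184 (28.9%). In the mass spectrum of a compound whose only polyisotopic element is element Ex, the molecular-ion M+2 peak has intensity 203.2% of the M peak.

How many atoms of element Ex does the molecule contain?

5

With n Ex atoms, P(M+2)/P(M) = C(n,1)·p^(n−1)q / p^n = n·q/p = n · 0.289/0.711.
n = 2.032 × 0.711/0.289 = 5.00 ≈ 5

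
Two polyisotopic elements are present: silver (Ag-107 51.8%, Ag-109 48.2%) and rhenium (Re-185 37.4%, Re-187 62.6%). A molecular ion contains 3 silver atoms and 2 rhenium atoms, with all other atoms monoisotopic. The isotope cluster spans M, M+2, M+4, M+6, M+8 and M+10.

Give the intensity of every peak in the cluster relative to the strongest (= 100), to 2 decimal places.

Silver pattern (n=3): 0.13899183 : 0.3879965 : 0.3610315 : 0.11198017
Rhenium pattern (n=2): 0.139876 : 0.468248 : 0.391876
Convolve the two distributions (both contribute in 2-u steps):
  M: 0.13899183×0.139876 = 0.019442
  M+2: 0.13899183×0.468248 + 0.3879965×0.139876 = 0.119354
  M+4: 0.13899183×0.391876 + 0.3879965×0.468248 + 0.3610315×0.139876 = 0.286646
  M+6: 0.3879965×0.391876 + 0.3610315×0.468248 + 0.11198017×0.139876 = 0.336762
  M+8: 0.3610315×0.391876 + 0.11198017×0.468248 = 0.193914
  M+10: 0.11198017×0.391876 = 0.043882
Scale to base peak (0.336762) = 100: 5.77 : 35.44 : 85.12 : 100.00 : 57.58 : 13.03

5.77 : 35.44 : 85.12 : 100.00 : 57.58 : 13.03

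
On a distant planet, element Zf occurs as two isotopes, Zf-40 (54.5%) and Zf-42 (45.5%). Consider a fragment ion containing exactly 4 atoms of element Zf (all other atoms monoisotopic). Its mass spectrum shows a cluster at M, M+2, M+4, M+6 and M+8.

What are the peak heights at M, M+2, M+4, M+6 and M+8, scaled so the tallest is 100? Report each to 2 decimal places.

23.91 : 79.85 : 100.00 : 55.66 : 11.62

Each Zf atom is independently Zf-40 (p = 0.545) or Zf-42 (q = 0.455); the cluster is the binomial expansion (p + q)^4.
P(M) = 0.545^4 = 0.088224
P(M+2) = 4 × 0.545^3 × 0.455^1 = 0.294619
P(M+4) = 6 × 0.545^2 × 0.455^2 = 0.368950
P(M+6) = 4 × 0.545^1 × 0.455^3 = 0.205348
P(M+8) = 0.455^4 = 0.042859
The M+4 peak is largest (0.368950); scaling to 100 gives 23.91 : 79.85 : 100.00 : 55.66 : 11.62.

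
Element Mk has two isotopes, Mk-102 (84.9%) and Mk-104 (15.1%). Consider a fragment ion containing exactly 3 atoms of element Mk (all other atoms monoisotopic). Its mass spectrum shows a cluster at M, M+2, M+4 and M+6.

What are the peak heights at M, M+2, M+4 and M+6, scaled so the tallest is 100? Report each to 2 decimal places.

100.00 : 53.36 : 9.49 : 0.56

Expanding (0.849 + 0.151)^3:
P(M) = 0.849^3 = 0.611960
P(M+2) = 3 × 0.849^2 × 0.151^1 = 0.326523
P(M+4) = 3 × 0.849^1 × 0.151^2 = 0.058074
P(M+6) = 0.151^3 = 0.003443
The M peak is largest (0.611960); scaling to 100 gives 100.00 : 53.36 : 9.49 : 0.56.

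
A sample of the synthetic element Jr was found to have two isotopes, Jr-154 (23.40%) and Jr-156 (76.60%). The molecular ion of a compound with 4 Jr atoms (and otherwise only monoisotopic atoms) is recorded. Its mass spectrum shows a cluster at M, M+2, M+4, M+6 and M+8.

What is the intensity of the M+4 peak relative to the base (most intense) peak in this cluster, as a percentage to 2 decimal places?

Term probabilities: M 0.0030, M+2 0.0393, M+4 0.1928, M+6 0.4207, M+8 0.3443. Base peak = M+6.
P(M+6) = C(4,3) × 0.2340^1 × 0.7660^3 = 4 × 0.2340 × 0.4494551 = 0.420690 (base)
P(M+4) = C(4,2) × 0.2340^2 × 0.7660^2 = 6 × 0.054756 × 0.586756 = 0.192770
Relative intensity = 0.192770 / 0.420690 × 100 = 45.82

45.82%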